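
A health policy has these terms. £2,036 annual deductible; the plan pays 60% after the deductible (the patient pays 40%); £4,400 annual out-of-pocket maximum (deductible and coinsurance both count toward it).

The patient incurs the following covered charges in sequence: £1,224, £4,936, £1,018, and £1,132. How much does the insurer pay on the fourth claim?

#1 (£1,224): entire amount goes to the deductible. Cost to patient: £1,224. OOP to date £1,224. Insurer: £1,224 − £1,224 = £0.
#2 (£4,936): deductible takes £812, £4,124 remains; coinsurance £4,124 × 40% = £1,649.60. Patient pays £2,461.60; OOP now £3,685.60. Plan pays £4,936 − £2,461.60 = £2,474.40.
#3 (£1,018): deductible already satisfied, so patient's share is 40% × £1,018 = £407.20. Cost to patient: £407.20. OOP to date £4,092.80. Plan pays £1,018 − £407.20 = £610.80.
#4 (£1,132): deductible met; 40% of £1,132 = £452.80. Adding that to £4,092.80 gives £4,545.60, past the £4,400 cap; patient pays only £4,400 − £4,092.80 = £307.20. Insurer: £1,132 − £307.20 = £824.80.

£824.80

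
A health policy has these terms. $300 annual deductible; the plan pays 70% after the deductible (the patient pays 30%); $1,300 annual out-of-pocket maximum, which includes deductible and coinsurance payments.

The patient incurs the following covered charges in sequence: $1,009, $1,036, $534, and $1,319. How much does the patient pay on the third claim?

Bill 1, $1,009: $300 finishes the deductible; $709 goes to coinsurance; coinsurance $709 × 30% = $212.70. Patient owes $512.70 (running OOP $512.70).
Bill 2, $1,036: deductible met; 30% of $1,036 = $310.80. Patient owes $310.80 (running OOP $823.50).
Bill 3, $534: 30% coinsurance on $534 = $160.20. Patient owes $160.20 (running OOP $983.70).

$160.20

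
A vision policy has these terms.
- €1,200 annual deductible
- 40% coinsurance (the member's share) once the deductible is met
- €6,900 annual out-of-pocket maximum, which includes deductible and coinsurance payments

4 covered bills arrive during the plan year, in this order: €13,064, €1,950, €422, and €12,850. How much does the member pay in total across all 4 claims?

Claim 1 (€13,064): €1,200 to deductible, leaving €11,864; coinsurance €11,864 × 40% = €4,745.60. Member owes €5,945.60 (running OOP €5,945.60).
Claim 2 (€1,950): deductible met; 40% of €1,950 = €780. Cost to member: €780. OOP to date €6,725.60.
Claim 3 (€422): 40% coinsurance on €422 = €168.80. Member pays €168.80; OOP now €6,894.40.
Claim 4 (€12,850): deductible already satisfied, so member's share is 40% × €12,850 = €5,140. OOP would hit €12,034.40 > €6,900, so the cap limits the member to €6,900 − €6,894.40 = €5.60.
Total paid by the member: €5,945.60 + €780 + €168.80 + €5.60 = €6,900.

€6,900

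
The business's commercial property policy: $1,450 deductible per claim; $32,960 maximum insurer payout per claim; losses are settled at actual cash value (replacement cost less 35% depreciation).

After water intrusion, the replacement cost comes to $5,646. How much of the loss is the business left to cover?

At 35% depreciation, ACV = $5,646 − $1,976.10 = $3,669.90.
Less the $1,450 deductible: $3,669.90 − $1,450 = $2,219.90.
$2,219.90 is within the $32,960 limit, so the insurer pays $2,219.90.
Out of pocket: $5,646 − $2,219.90 = $3,426.10.

$3,426.10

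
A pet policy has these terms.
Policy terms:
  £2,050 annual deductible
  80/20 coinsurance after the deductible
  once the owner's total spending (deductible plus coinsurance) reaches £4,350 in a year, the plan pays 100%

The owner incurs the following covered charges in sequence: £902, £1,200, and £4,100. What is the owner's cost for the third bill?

Claim 1 (£902): fully absorbed by the deductible. Cost to owner: £902. OOP to date £902.
Claim 2 (£1,200): deductible takes £1,148, £52 remains; coinsurance £52 × 20% = £10.40. Owner owes £1,158.40 (running OOP £2,060.40).
Claim 3 (£4,100): deductible met; 20% of £4,100 = £820. Owner owes £820 (running OOP £2,880.40).

£820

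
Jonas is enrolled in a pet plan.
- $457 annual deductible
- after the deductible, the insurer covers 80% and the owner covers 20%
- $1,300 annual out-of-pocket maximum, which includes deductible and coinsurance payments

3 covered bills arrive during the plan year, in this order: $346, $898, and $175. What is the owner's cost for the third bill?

$35

Bill 1, $346: all of it applies to the deductible. Cost to owner: $346. OOP to date $346.
Bill 2, $898: deductible takes $111, $787 remains; coinsurance $787 × 20% = $157.40. Owner pays $268.40; OOP now $614.40.
Bill 3, $175: deductible met; 20% of $175 = $35. Owner pays $35; OOP now $649.40.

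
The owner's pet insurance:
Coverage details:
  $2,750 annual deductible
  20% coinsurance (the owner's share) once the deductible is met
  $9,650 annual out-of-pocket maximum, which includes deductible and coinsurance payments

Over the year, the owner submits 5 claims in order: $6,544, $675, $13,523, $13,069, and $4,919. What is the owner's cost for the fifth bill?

$687.80

Claim 1 ($6,544): $2,750 to deductible, leaving $3,794; coinsurance $3,794 × 20% = $758.80. Owner owes $3,508.80 (running OOP $3,508.80).
Claim 2 ($675): 20% coinsurance on $675 = $135. Owner pays $135; OOP now $3,643.80.
Claim 3 ($13,523): deductible already satisfied, so owner's share is 20% × $13,523 = $2,704.60. Owner pays $2,704.60; OOP now $6,348.40.
Claim 4 ($13,069): 20% coinsurance on $13,069 = $2,613.80. Owner owes $2,613.80 (running OOP $8,962.20).
Claim 5 ($4,919): 20% coinsurance on $4,919 = $983.80. Adding that to $8,962.20 gives $9,946, past the $9,650 cap; owner pays only $9,650 − $8,962.20 = $687.80.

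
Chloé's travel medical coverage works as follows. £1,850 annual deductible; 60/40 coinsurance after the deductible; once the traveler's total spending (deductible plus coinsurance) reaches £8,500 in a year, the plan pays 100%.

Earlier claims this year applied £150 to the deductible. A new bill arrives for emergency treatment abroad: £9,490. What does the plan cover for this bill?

£4,674

£150 of the £1,850 deductible is already met, leaving £1,700.
The remaining £7,790 (= £9,490 − £1,700) moves to coinsurance.
Coinsurance: £7,790 × 40% = £3,116.
That puts the traveler's cost at £1,700 + £3,116 = £4,816 before any cap.
Year-to-date out-of-pocket becomes £150 + £4,816 = £4,966, still under the £8,500 maximum, so no cap applies.
The plan picks up £9,490 − £4,816 = £4,674.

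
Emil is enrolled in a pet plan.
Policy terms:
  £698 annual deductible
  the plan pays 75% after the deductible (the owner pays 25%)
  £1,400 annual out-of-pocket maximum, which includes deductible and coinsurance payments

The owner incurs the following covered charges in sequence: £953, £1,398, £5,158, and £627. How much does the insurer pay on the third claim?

£4,869.25

Claim 1 — £953: £698 to deductible, leaving £255; coinsurance £255 × 25% = £63.75. Owner owes £761.75 (running OOP £761.75). Insurer: £953 − £761.75 = £191.25.
Claim 2 — £1,398: 25% coinsurance on £1,398 = £349.50. Cost to owner: £349.50. OOP to date £1,111.25. Insurer: £1,398 − £349.50 = £1,048.50.
Claim 3 — £5,158: 25% coinsurance on £5,158 = £1,289.50. That would push OOP to £2,400.75, over the £1,400 cap, so owner pays £1,400 − £1,111.25 = £288.75. Plan pays £5,158 − £288.75 = £4,869.25.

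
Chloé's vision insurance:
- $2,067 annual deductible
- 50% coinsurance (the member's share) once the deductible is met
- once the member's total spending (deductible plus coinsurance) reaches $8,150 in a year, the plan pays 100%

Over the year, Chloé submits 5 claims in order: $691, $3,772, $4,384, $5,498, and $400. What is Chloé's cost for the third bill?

Claim 1 ($691): entire amount goes to the deductible. Member pays $691; OOP now $691.
Claim 2 ($3,772): deductible takes $1,376, $2,396 remains; 50% of $2,396 = $1,198. Cost to member: $2,574. OOP to date $3,265.
Claim 3 ($4,384): deductible already satisfied, so member's share is 50% × $4,384 = $2,192. Member pays $2,192; OOP now $5,457.

$2,192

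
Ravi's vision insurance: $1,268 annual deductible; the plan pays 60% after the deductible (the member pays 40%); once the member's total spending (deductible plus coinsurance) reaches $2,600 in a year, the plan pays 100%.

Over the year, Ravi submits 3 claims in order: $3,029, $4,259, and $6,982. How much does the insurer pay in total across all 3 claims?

#1 ($3,029): $1,268 to deductible, leaving $1,761; member's 40% is $704.40. Member pays $1,972.40; OOP now $1,972.40. Insurer: $3,029 − $1,972.40 = $1,056.60.
#2 ($4,259): 40% coinsurance on $4,259 = $1,703.60. Adding that to $1,972.40 gives $3,676, past the $2,600 cap; member pays only $2,600 − $1,972.40 = $627.60. Insurer: $4,259 − $627.60 = $3,631.40.
#3 ($6,982): deductible met; 40% of $6,982 = $2,792.80. Adding that to $2,600 gives $5,392.80, past the $2,600 cap; member pays only $2,600 − $2,600 = $0. Plan pays $6,982 − $0 = $6,982.
Insurer total: $1,056.60 + $3,631.40 + $6,982 = $11,670.

$11,670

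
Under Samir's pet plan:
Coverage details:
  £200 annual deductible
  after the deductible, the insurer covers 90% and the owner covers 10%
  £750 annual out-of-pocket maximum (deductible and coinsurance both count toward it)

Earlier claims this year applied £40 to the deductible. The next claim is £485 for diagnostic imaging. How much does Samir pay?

£192.50

Remaining deductible: £200 − £40 = £160.
That leaves £485 − £160 = £325 for coinsurance.
10% of £325 = £32.50 falls to the owner.
That puts the owner's cost at £160 + £32.50 = £192.50 before any cap.
Total out-of-pocket so far would be £40 + £192.50 = £232.50, below the £750 cap — no reduction.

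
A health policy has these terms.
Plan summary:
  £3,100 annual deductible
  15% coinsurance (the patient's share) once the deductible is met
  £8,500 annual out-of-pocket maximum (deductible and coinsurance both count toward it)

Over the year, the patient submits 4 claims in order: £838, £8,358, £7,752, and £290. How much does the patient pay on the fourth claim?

#1 (£838): fully absorbed by the deductible. Patient pays £838; OOP now £838.
#2 (£8,358): £2,262 to deductible, leaving £6,096; patient's 15% is £914.40. Cost to patient: £3,176.40. OOP to date £4,014.40.
#3 (£7,752): deductible already satisfied, so patient's share is 15% × £7,752 = £1,162.80. Patient owes £1,162.80 (running OOP £5,177.20).
#4 (£290): 15% coinsurance on £290 = £43.50. Patient pays £43.50; OOP now £5,220.70.

£43.50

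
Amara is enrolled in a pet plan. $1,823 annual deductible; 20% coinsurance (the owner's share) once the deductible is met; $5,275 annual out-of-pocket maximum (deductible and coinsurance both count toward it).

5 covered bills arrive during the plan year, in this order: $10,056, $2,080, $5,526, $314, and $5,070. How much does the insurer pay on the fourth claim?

$251.20

Claim 1 ($10,056): $1,823 finishes the deductible; $8,233 goes to coinsurance; 20% of $8,233 = $1,646.60. Cost to owner: $3,469.60. OOP to date $3,469.60. Plan pays $10,056 − $3,469.60 = $6,586.40.
Claim 2 ($2,080): 20% coinsurance on $2,080 = $416. Owner pays $416; OOP now $3,885.60. Insurer: $2,080 − $416 = $1,664.
Claim 3 ($5,526): deductible already satisfied, so owner's share is 20% × $5,526 = $1,105.20. Cost to owner: $1,105.20. OOP to date $4,990.80. Insurer: $5,526 − $1,105.20 = $4,420.80.
Claim 4 ($314): 20% coinsurance on $314 = $62.80. Owner pays $62.80; OOP now $5,053.60. Insurer: $314 − $62.80 = $251.20.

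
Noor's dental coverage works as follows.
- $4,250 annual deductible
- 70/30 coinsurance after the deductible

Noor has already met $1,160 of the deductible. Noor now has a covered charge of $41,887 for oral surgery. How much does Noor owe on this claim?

$14,729.10

Deductible still to meet: $4,250 − $1,160 = $3,090.
That leaves $41,887 − $3,090 = $38,797 for coinsurance.
30% of $38,797 = $11,639.10 falls to the patient.
That puts the patient's cost at $3,090 + $11,639.10 = $14,729.10.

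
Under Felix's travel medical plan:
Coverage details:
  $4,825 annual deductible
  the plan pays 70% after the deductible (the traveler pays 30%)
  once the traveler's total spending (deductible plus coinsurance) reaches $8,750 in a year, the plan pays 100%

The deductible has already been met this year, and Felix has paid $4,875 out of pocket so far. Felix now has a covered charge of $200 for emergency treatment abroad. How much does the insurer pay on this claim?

$140

The deductible is already satisfied, so the full bill goes to coinsurance.
30% of $200 = $60 falls to the traveler.
Total out-of-pocket so far would be $4,875 + $60 = $4,935, below the $8,750 cap — no reduction.
The plan picks up $200 − $60 = $140.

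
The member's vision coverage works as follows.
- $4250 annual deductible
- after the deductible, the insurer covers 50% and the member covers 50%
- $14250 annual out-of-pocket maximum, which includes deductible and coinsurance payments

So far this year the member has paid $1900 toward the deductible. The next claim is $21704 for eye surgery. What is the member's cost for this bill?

$12027

Deductible still to meet: $4250 − $1900 = $2350.
That leaves $21704 − $2350 = $19354 for coinsurance.
Coinsurance: $19354 × 50% = $9677.
So the member owes $2350 + $9677 = $12027 before any cap.
Year-to-date out-of-pocket becomes $1900 + $12027 = $13927, still under the $14250 maximum, so no cap applies.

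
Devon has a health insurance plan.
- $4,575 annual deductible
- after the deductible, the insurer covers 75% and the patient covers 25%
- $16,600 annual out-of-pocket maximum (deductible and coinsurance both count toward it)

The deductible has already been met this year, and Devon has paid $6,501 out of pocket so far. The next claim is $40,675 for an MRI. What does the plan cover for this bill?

With the deductible met, the entire $40,675 is subject to coinsurance.
25% of $40,675 = $10,168.75 falls to the patient.
Year-to-date out-of-pocket would reach $6,501 + $10,168.75 = $16,669.75, above the $16,600 maximum, so the patient pays only $16,600 − $6,501 = $10,099.
The insurer covers the remainder: $40,675 − $10,099 = $30,576.

$30,576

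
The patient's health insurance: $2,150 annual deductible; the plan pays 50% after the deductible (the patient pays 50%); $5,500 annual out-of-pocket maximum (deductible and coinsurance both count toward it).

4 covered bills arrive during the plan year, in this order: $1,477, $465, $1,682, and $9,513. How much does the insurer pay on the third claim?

$737

Claim 1 ($1,477): fully absorbed by the deductible. Cost to patient: $1,477. OOP to date $1,477. Plan pays $1,477 − $1,477 = $0.
Claim 2 ($465): fully absorbed by the deductible. Patient owes $465 (running OOP $1,942). Insurer: $465 − $465 = $0.
Claim 3 ($1,682): $208 finishes the deductible; $1,474 goes to coinsurance; patient's 50% is $737. Cost to patient: $945. OOP to date $2,887. Plan pays $1,682 − $945 = $737.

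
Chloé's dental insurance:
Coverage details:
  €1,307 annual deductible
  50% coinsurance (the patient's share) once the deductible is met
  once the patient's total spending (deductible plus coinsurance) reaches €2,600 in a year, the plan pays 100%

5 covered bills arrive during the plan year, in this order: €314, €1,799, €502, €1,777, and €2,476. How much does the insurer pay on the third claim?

#1 (€314): fully absorbed by the deductible. Patient owes €314 (running OOP €314). Insurer: €314 − €314 = €0.
#2 (€1,799): deductible takes €993, €806 remains; 50% of €806 = €403. Patient owes €1,396 (running OOP €1,710). Plan pays €1,799 − €1,396 = €403.
#3 (€502): deductible already satisfied, so patient's share is 50% × €502 = €251. Cost to patient: €251. OOP to date €1,961. Insurer: €502 − €251 = €251.

€251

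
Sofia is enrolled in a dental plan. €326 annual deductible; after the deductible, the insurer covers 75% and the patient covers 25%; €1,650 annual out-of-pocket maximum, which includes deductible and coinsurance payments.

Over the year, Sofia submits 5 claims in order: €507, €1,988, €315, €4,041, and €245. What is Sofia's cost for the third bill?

Claim 1 — €507: €326 finishes the deductible; €181 goes to coinsurance; patient's 25% is €45.25. Cost to patient: €371.25. OOP to date €371.25.
Claim 2 — €1,988: deductible met; 25% of €1,988 = €497. Patient pays €497; OOP now €868.25.
Claim 3 — €315: deductible already satisfied, so patient's share is 25% × €315 = €78.75. Patient owes €78.75 (running OOP €947).

€78.75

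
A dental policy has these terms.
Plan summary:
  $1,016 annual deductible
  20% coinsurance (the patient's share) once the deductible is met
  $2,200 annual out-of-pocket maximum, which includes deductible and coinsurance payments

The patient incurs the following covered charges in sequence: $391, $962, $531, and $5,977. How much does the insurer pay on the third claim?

Bill 1, $391: fully absorbed by the deductible. Patient owes $391 (running OOP $391). Insurer: $391 − $391 = $0.
Bill 2, $962: deductible takes $625, $337 remains; coinsurance $337 × 20% = $67.40. Cost to patient: $692.40. OOP to date $1,083.40. Plan pays $962 − $692.40 = $269.60.
Bill 3, $531: 20% coinsurance on $531 = $106.20. Patient owes $106.20 (running OOP $1,189.60). Insurer: $531 − $106.20 = $424.80.

$424.80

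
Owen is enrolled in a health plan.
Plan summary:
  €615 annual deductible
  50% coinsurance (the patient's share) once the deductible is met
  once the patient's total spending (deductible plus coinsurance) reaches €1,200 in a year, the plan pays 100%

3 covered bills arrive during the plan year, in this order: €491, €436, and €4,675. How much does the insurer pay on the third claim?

€4,246

Bill 1, €491: entire amount goes to the deductible. Patient owes €491 (running OOP €491). Insurer: €491 − €491 = €0.
Bill 2, €436: deductible takes €124, €312 remains; 50% of €312 = €156. Patient pays €280; OOP now €771. Insurer: €436 − €280 = €156.
Bill 3, €4,675: deductible met; 50% of €4,675 = €2,337.50. Adding that to €771 gives €3,108.50, past the €1,200 cap; patient pays only €1,200 − €771 = €429. Plan pays €4,675 − €429 = €4,246.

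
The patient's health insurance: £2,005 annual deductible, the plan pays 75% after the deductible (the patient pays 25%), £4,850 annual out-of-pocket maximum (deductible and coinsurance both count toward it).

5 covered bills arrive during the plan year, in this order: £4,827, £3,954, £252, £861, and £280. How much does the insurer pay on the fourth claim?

£645.75

Claim 1 (£4,827): deductible takes £2,005, £2,822 remains; patient's 25% is £705.50. Cost to patient: £2,710.50. OOP to date £2,710.50. Insurer: £4,827 − £2,710.50 = £2,116.50.
Claim 2 (£3,954): deductible already satisfied, so patient's share is 25% × £3,954 = £988.50. Patient pays £988.50; OOP now £3,699. Plan pays £3,954 − £988.50 = £2,965.50.
Claim 3 (£252): deductible met; 25% of £252 = £63. Cost to patient: £63. OOP to date £3,762. Plan pays £252 − £63 = £189.
Claim 4 (£861): 25% coinsurance on £861 = £215.25. Cost to patient: £215.25. OOP to date £3,977.25. Insurer: £861 − £215.25 = £645.75.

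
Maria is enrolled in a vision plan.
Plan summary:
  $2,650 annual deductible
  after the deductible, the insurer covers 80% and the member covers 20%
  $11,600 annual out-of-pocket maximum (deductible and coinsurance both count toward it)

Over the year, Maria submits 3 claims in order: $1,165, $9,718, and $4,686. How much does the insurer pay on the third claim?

$3,748.80

Bill 1, $1,165: all of it applies to the deductible. Member owes $1,165 (running OOP $1,165). Insurer: $1,165 − $1,165 = $0.
Bill 2, $9,718: $1,485 to deductible, leaving $8,233; coinsurance $8,233 × 20% = $1,646.60. Cost to member: $3,131.60. OOP to date $4,296.60. Insurer: $9,718 − $3,131.60 = $6,586.40.
Bill 3, $4,686: deductible met; 20% of $4,686 = $937.20. Member owes $937.20 (running OOP $5,233.80). Plan pays $4,686 − $937.20 = $3,748.80.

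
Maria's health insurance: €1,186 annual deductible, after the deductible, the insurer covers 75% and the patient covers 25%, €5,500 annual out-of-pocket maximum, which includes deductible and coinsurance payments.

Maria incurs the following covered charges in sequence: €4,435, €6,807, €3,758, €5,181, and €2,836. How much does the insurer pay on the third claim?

#1 (€4,435): deductible takes €1,186, €3,249 remains; patient's 25% is €812.25. Patient pays €1,998.25; OOP now €1,998.25. Plan pays €4,435 − €1,998.25 = €2,436.75.
#2 (€6,807): deductible met; 25% of €6,807 = €1,701.75. Patient owes €1,701.75 (running OOP €3,700). Insurer: €6,807 − €1,701.75 = €5,105.25.
#3 (€3,758): deductible already satisfied, so patient's share is 25% × €3,758 = €939.50. Patient pays €939.50; OOP now €4,639.50. Plan pays €3,758 − €939.50 = €2,818.50.

€2,818.50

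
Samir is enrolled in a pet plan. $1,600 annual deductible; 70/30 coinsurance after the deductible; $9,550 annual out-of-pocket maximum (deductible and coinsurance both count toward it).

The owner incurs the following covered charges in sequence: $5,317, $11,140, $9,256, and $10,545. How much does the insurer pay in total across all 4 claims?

$26,708

Bill 1, $5,317: deductible takes $1,600, $3,717 remains; coinsurance $3,717 × 30% = $1,115.10. Cost to owner: $2,715.10. OOP to date $2,715.10. Plan pays $5,317 − $2,715.10 = $2,601.90.
Bill 2, $11,140: deductible already satisfied, so owner's share is 30% × $11,140 = $3,342. Cost to owner: $3,342. OOP to date $6,057.10. Insurer: $11,140 − $3,342 = $7,798.
Bill 3, $9,256: deductible already satisfied, so owner's share is 30% × $9,256 = $2,776.80. Owner pays $2,776.80; OOP now $8,833.90. Insurer: $9,256 − $2,776.80 = $6,479.20.
Bill 4, $10,545: deductible already satisfied, so owner's share is 30% × $10,545 = $3,163.50. Adding that to $8,833.90 gives $11,997.40, past the $9,550 cap; owner pays only $9,550 − $8,833.90 = $716.10. Plan pays $10,545 − $716.10 = $9,828.90.
Insurer total = bills − owner's total = $36,258 − $9,550 = $26,708.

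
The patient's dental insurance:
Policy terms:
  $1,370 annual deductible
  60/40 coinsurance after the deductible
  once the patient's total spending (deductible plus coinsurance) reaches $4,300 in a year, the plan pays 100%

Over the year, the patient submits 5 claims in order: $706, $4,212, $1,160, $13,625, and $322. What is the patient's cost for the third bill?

Claim 1 — $706: entire amount goes to the deductible. Patient pays $706; OOP now $706.
Claim 2 — $4,212: $664 to deductible, leaving $3,548; patient's 40% is $1,419.20. Patient pays $2,083.20; OOP now $2,789.20.
Claim 3 — $1,160: 40% coinsurance on $1,160 = $464. Patient owes $464 (running OOP $3,253.20).

$464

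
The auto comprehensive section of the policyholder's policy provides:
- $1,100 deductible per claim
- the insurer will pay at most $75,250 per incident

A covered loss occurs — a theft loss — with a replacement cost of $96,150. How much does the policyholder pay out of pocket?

Subtract the deductible: $96,150 − $1,100 = $95,050.
Since $95,050 > $75,250, the payout is capped at $75,250.
Policyholder's share is the uncovered remainder: $96,150 − $75,250 = $20,900.

$20,900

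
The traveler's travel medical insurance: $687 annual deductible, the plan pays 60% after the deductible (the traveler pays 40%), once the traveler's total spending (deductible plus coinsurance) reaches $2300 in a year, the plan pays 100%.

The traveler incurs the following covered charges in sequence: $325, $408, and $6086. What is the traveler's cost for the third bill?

$1594.60

Claim 1 — $325: fully absorbed by the deductible. Traveler pays $325; OOP now $325.
Claim 2 — $408: deductible takes $362, $46 remains; traveler's 40% is $18.40. Traveler owes $380.40 (running OOP $705.40).
Claim 3 — $6086: deductible met; 40% of $6086 = $2434.40. That would push OOP to $3139.80, over the $2300 cap, so traveler pays $2300 − $705.40 = $1594.60.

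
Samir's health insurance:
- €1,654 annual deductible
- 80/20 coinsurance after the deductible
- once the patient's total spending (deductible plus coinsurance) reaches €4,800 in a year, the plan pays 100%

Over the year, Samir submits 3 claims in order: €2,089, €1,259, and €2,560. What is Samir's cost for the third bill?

Claim 1 — €2,089: €1,654 to deductible, leaving €435; coinsurance €435 × 20% = €87. Patient pays €1,741; OOP now €1,741.
Claim 2 — €1,259: deductible already satisfied, so patient's share is 20% × €1,259 = €251.80. Patient owes €251.80 (running OOP €1,992.80).
Claim 3 — €2,560: 20% coinsurance on €2,560 = €512. Cost to patient: €512. OOP to date €2,504.80.

€512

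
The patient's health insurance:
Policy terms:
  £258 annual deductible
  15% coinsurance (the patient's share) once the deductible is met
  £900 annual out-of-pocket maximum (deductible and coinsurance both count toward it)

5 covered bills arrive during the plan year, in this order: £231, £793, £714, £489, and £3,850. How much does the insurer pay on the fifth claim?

£3,503.35

Claim 1 (£231): fully absorbed by the deductible. Patient owes £231 (running OOP £231). Insurer: £231 − £231 = £0.
Claim 2 (£793): deductible takes £27, £766 remains; coinsurance £766 × 15% = £114.90. Cost to patient: £141.90. OOP to date £372.90. Insurer: £793 − £141.90 = £651.10.
Claim 3 (£714): deductible already satisfied, so patient's share is 15% × £714 = £107.10. Patient owes £107.10 (running OOP £480). Plan pays £714 − £107.10 = £606.90.
Claim 4 (£489): 15% coinsurance on £489 = £73.35. Cost to patient: £73.35. OOP to date £553.35. Plan pays £489 − £73.35 = £415.65.
Claim 5 (£3,850): deductible already satisfied, so patient's share is 15% × £3,850 = £577.50. Adding that to £553.35 gives £1,130.85, past the £900 cap; patient pays only £900 − £553.35 = £346.65. Plan pays £3,850 − £346.65 = £3,503.35.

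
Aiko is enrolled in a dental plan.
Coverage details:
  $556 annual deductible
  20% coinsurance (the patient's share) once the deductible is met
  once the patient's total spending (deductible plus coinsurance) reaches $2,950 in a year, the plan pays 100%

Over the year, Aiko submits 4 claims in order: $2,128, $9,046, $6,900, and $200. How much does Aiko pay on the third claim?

Claim 1 ($2,128): $556 finishes the deductible; $1,572 goes to coinsurance; coinsurance $1,572 × 20% = $314.40. Patient pays $870.40; OOP now $870.40.
Claim 2 ($9,046): deductible met; 20% of $9,046 = $1,809.20. Patient owes $1,809.20 (running OOP $2,679.60).
Claim 3 ($6,900): deductible met; 20% of $6,900 = $1,380. Adding that to $2,679.60 gives $4,059.60, past the $2,950 cap; patient pays only $2,950 − $2,679.60 = $270.40.

$270.40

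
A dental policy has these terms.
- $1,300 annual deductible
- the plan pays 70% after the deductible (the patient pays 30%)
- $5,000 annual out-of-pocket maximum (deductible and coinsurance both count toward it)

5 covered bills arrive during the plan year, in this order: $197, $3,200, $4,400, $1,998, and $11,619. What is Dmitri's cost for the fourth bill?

Bill 1, $197: all of it applies to the deductible. Patient pays $197; OOP now $197.
Bill 2, $3,200: deductible takes $1,103, $2,097 remains; 30% of $2,097 = $629.10. Patient pays $1,732.10; OOP now $1,929.10.
Bill 3, $4,400: 30% coinsurance on $4,400 = $1,320. Cost to patient: $1,320. OOP to date $3,249.10.
Bill 4, $1,998: deductible met; 30% of $1,998 = $599.40. Patient pays $599.40; OOP now $3,848.50.

$599.40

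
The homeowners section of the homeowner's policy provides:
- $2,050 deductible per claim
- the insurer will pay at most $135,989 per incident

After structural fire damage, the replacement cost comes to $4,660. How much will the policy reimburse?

Subtract the deductible: $4,660 − $2,050 = $2,610.
$2,610 is within the $135,989 limit, so the insurer pays $2,610.

$2,610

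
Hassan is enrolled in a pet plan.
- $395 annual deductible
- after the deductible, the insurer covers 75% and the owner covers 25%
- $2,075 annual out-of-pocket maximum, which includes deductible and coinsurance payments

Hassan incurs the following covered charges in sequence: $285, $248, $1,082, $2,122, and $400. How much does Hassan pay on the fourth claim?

$530.50

Claim 1 — $285: fully absorbed by the deductible. Owner owes $285 (running OOP $285).
Claim 2 — $248: deductible takes $110, $138 remains; coinsurance $138 × 25% = $34.50. Cost to owner: $144.50. OOP to date $429.50.
Claim 3 — $1,082: deductible met; 25% of $1,082 = $270.50. Owner owes $270.50 (running OOP $700).
Claim 4 — $2,122: deductible met; 25% of $2,122 = $530.50. Owner pays $530.50; OOP now $1,230.50.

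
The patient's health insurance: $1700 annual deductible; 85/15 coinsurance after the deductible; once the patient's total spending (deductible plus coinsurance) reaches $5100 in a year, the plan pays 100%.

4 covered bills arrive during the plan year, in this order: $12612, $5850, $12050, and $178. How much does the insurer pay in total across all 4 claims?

$25590

Claim 1 — $12612: deductible takes $1700, $10912 remains; patient's 15% is $1636.80. Cost to patient: $3336.80. OOP to date $3336.80. Plan pays $12612 − $3336.80 = $9275.20.
Claim 2 — $5850: deductible met; 15% of $5850 = $877.50. Cost to patient: $877.50. OOP to date $4214.30. Plan pays $5850 − $877.50 = $4972.50.
Claim 3 — $12050: 15% coinsurance on $12050 = $1807.50. That would push OOP to $6021.80, over the $5100 cap, so patient pays $5100 − $4214.30 = $885.70. Plan pays $12050 − $885.70 = $11164.30.
Claim 4 — $178: deductible already satisfied, so patient's share is 15% × $178 = $26.70. Adding that to $5100 gives $5126.70, past the $5100 cap; patient pays only $5100 − $5100 = $0. Insurer: $178 − $0 = $178.
Insurer total = bills − patient's total = $30690 − $5100 = $25590.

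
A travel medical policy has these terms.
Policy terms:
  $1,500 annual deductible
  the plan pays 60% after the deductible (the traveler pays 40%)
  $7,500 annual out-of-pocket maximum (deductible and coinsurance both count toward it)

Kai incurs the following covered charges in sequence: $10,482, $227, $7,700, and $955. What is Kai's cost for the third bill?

Claim 1 ($10,482): deductible takes $1,500, $8,982 remains; 40% of $8,982 = $3,592.80. Traveler pays $5,092.80; OOP now $5,092.80.
Claim 2 ($227): deductible already satisfied, so traveler's share is 40% × $227 = $90.80. Traveler pays $90.80; OOP now $5,183.60.
Claim 3 ($7,700): 40% coinsurance on $7,700 = $3,080. Adding that to $5,183.60 gives $8,263.60, past the $7,500 cap; traveler pays only $7,500 − $5,183.60 = $2,316.40.

$2,316.40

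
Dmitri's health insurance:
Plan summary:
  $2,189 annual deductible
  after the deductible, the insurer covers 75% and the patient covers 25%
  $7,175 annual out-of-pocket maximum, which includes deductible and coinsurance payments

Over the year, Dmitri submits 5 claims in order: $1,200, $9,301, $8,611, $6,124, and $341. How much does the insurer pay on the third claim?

Claim 1 — $1,200: all of it applies to the deductible. Cost to patient: $1,200. OOP to date $1,200. Insurer: $1,200 − $1,200 = $0.
Claim 2 — $9,301: deductible takes $989, $8,312 remains; coinsurance $8,312 × 25% = $2,078. Patient owes $3,067 (running OOP $4,267). Plan pays $9,301 − $3,067 = $6,234.
Claim 3 — $8,611: deductible already satisfied, so patient's share is 25% × $8,611 = $2,152.75. Cost to patient: $2,152.75. OOP to date $6,419.75. Insurer: $8,611 − $2,152.75 = $6,458.25.

$6,458.25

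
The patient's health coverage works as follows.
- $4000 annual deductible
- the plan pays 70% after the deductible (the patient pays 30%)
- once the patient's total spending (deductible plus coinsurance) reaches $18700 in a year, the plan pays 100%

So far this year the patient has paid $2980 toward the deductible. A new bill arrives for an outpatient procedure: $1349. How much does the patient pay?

Remaining deductible: $4000 − $2980 = $1020.
After the $1020 deductible portion, $1349 − $1020 = $329 is subject to coinsurance.
30% of $329 = $98.70 falls to the patient.
Patient responsibility before any cap: $1020 + $98.70 = $1118.70.
Year-to-date out-of-pocket becomes $2980 + $1118.70 = $4098.70, still under the $18700 maximum, so no cap applies.

$1118.70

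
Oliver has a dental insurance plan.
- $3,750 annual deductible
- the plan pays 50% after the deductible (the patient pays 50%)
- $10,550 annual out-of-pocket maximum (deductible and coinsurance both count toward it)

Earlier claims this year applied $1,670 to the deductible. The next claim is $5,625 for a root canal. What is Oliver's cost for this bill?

$3,852.50

$1,670 of the $3,750 deductible is already met, leaving $2,080.
The remaining $3,545 (= $5,625 − $2,080) moves to coinsurance.
Patient's 50% share of $3,545 is $1,772.50.
Patient responsibility before any cap: $2,080 + $1,772.50 = $3,852.50.
Total out-of-pocket so far would be $1,670 + $3,852.50 = $5,522.50, below the $10,550 cap — no reduction.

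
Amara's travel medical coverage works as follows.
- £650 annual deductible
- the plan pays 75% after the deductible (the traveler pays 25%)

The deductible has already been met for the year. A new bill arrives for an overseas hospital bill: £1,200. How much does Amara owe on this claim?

The deductible is already satisfied, so the full bill goes to coinsurance.
25% of £1,200 = £300 falls to the traveler.

£300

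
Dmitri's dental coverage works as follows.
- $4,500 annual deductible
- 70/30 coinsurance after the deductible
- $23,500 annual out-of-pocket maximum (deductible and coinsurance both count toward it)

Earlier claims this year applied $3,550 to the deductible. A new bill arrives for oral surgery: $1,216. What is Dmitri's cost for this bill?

$1,029.80

$3,550 of the $4,500 deductible is already met, leaving $950.
The remaining $266 (= $1,216 − $950) moves to coinsurance.
Coinsurance: $266 × 30% = $79.80.
That puts the patient's cost at $950 + $79.80 = $1,029.80 before any cap.
Total out-of-pocket so far would be $3,550 + $1,029.80 = $4,579.80, below the $23,500 cap — no reduction.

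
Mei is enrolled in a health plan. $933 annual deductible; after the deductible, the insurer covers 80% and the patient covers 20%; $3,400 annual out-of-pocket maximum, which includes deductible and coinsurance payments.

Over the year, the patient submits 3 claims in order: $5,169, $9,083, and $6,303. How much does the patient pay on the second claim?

$1,619.80

#1 ($5,169): $933 finishes the deductible; $4,236 goes to coinsurance; patient's 20% is $847.20. Cost to patient: $1,780.20. OOP to date $1,780.20.
#2 ($9,083): 20% coinsurance on $9,083 = $1,816.60. Adding that to $1,780.20 gives $3,596.80, past the $3,400 cap; patient pays only $3,400 − $1,780.20 = $1,619.80.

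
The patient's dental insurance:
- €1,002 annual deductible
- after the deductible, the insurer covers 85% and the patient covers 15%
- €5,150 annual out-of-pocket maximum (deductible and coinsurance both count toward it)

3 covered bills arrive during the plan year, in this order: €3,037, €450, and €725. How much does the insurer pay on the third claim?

Claim 1 (€3,037): deductible takes €1,002, €2,035 remains; 15% of €2,035 = €305.25. Cost to patient: €1,307.25. OOP to date €1,307.25. Plan pays €3,037 − €1,307.25 = €1,729.75.
Claim 2 (€450): deductible met; 15% of €450 = €67.50. Cost to patient: €67.50. OOP to date €1,374.75. Plan pays €450 − €67.50 = €382.50.
Claim 3 (€725): deductible already satisfied, so patient's share is 15% × €725 = €108.75. Patient pays €108.75; OOP now €1,483.50. Insurer: €725 − €108.75 = €616.25.

€616.25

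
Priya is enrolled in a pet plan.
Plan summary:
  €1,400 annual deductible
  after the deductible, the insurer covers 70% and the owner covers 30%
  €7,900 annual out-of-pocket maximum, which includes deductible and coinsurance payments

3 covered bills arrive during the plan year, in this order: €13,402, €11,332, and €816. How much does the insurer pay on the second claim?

€8,432.60

Bill 1, €13,402: €1,400 finishes the deductible; €12,002 goes to coinsurance; 30% of €12,002 = €3,600.60. Cost to owner: €5,000.60. OOP to date €5,000.60. Plan pays €13,402 − €5,000.60 = €8,401.40.
Bill 2, €11,332: 30% coinsurance on €11,332 = €3,399.60. That would push OOP to €8,400.20, over the €7,900 cap, so owner pays €7,900 − €5,000.60 = €2,899.40. Insurer: €11,332 − €2,899.40 = €8,432.60.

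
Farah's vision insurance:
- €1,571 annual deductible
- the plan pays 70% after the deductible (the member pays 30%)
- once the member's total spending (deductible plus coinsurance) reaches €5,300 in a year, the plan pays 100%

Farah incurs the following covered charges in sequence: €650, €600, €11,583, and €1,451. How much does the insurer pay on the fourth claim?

Bill 1, €650: entire amount goes to the deductible. Member owes €650 (running OOP €650). Plan pays €650 − €650 = €0.
Bill 2, €600: fully absorbed by the deductible. Cost to member: €600. OOP to date €1,250. Plan pays €600 − €600 = €0.
Bill 3, €11,583: €321 finishes the deductible; €11,262 goes to coinsurance; member's 30% is €3,378.60. Cost to member: €3,699.60. OOP to date €4,949.60. Insurer: €11,583 − €3,699.60 = €7,883.40.
Bill 4, €1,451: deductible already satisfied, so member's share is 30% × €1,451 = €435.30. OOP would hit €5,384.90 > €5,300, so the cap limits the member to €5,300 − €4,949.60 = €350.40. Plan pays €1,451 − €350.40 = €1,100.60.

€1,100.60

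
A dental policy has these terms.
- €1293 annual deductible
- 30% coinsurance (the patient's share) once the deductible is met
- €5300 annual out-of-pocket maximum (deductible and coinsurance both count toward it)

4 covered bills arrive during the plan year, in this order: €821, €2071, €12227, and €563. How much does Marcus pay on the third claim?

#1 (€821): all of it applies to the deductible. Cost to patient: €821. OOP to date €821.
#2 (€2071): deductible takes €472, €1599 remains; 30% of €1599 = €479.70. Cost to patient: €951.70. OOP to date €1772.70.
#3 (€12227): 30% coinsurance on €12227 = €3668.10. That would push OOP to €5440.80, over the €5300 cap, so patient pays €5300 − €1772.70 = €3527.30.

€3527.30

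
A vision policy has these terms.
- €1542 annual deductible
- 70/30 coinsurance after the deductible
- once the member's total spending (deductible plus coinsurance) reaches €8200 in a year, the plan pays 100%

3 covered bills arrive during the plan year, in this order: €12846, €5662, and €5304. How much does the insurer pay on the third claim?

€3735.80

Claim 1 — €12846: €1542 to deductible, leaving €11304; member's 30% is €3391.20. Member pays €4933.20; OOP now €4933.20. Insurer: €12846 − €4933.20 = €7912.80.
Claim 2 — €5662: deductible already satisfied, so member's share is 30% × €5662 = €1698.60. Member pays €1698.60; OOP now €6631.80. Plan pays €5662 − €1698.60 = €3963.40.
Claim 3 — €5304: deductible already satisfied, so member's share is 30% × €5304 = €1591.20. That would push OOP to €8223, over the €8200 cap, so member pays €8200 − €6631.80 = €1568.20. Insurer: €5304 − €1568.20 = €3735.80.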